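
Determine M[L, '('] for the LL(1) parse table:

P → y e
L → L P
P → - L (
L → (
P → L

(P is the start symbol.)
L → L P, L → (

To find M[L, '('], we find productions for L where '(' is in the predict set (PREDICT(N → α) = (FIRST(α) \ {ε}) ∪ (FOLLOW(N) if α ⇒* ε)).

Relevant sets:
  FIRST(L) = { '(' }

L → L P: PREDICT = { '(' }
  '(' is in predict set, so this production goes in M[L, '(']
L → (: PREDICT = { '(' }
  '(' is in predict set, so this production goes in M[L, '(']

M[L, '('] = L → L P, L → (  (a multiply-defined cell — the grammar is not LL(1))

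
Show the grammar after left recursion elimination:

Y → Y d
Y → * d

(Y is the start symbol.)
Y → * d Y'
Y' → d Y'
Y' → ε

Y is directly left-recursive. The standard transformation for
  A → A α₁ | ... | A α_m | β₁ | ... | β_n
is
  A  → β₁ A' | ... | β_n A'
  A' → α₁ A' | ... | α_m A' | ε

Y → * d becomes Y → * d Y'
Y → Y d becomes Y' → d Y'
Add Y' → ε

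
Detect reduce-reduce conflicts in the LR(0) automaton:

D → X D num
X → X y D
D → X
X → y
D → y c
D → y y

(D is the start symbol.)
Yes — I9: [D → y y .] vs [X → y .]

A reduce-reduce conflict occurs when an LR(0) state has two complete items [A → α .] and [B → β .] — both call for a reduction, and with no lookahead the parser cannot choose between them.

Augment with D' → D and build the canonical LR(0) collection (I0 = CLOSURE({[D' → . D]}), then GOTO on every symbol after a dot until no new states appear). It has 11 states:
  I0: { [D → . X D num], [D → . X], [D → . y c], [D → . y y], [D' → . D], [X → . X y D], [X → . y] }  — shift
  I1: { [D' → D .] }  — accept
  I2: { [D → . X D num], [D → . X], [D → . y c], [D → . y y], [D → X . D num], [D → X .], [X → . X y D], [X → . y], [X → X . y D] }  — shift, reduce
  I3: { [D → y . c], [D → y . y], [X → y .] }  — shift, reduce
  I4: { [D → y c .] }  — reduce
  I5: { [D → y y .] }  — reduce
  I6: { [D → X D . num] }  — shift
  I7: { [D → . X D num], [D → . X], [D → . y c], [D → . y y], [D → y . c], [D → y . y], [X → . X y D], [X → . y], [X → X y . D], [X → y .] }  — shift, reduce
  I8: { [X → X y D .] }  — reduce
  I9: { [D → y . c], [D → y . y], [D → y y .], [X → y .] }  — shift, 2 reduces
  I10: { [D → X D num .] }  — reduce

I9 contains complete items [D → y y .], [X → y .] — reduce-reduce conflict.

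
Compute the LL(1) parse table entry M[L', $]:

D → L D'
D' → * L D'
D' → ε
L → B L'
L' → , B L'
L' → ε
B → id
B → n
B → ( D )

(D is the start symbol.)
To find M[L', $], we find productions for L' where $ is in the predict set (PREDICT(N → α) = (FIRST(α) \ {ε}) ∪ (FOLLOW(N) if α ⇒* ε)).

Relevant sets:
  FOLLOW(L') = { $, ')', '*' }

L' → , B L': PREDICT = { ',' }
L' → ε: PREDICT = { $, ')', '*' }
  $ is in predict set, so this production goes in M[L', $]

M[L', $] = L' → ε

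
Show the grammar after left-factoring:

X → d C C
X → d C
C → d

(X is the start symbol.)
Left-factoring transforms A → αβ₁ | αβ₂ into A → αA' and A' → β₁ | β₂
(α is the longest common prefix among the alternatives). Repeat until
no nonterminal has two alternatives with a common prefix.

Round 1: X has alternatives sharing prefix 'd C'. Introduce X': X → d C X'
  Add: X' → C
  Add: X' → ε

No remaining common prefixes — done.

Resulting grammar:
X → d C X'
X' → C
X' → ε
C → d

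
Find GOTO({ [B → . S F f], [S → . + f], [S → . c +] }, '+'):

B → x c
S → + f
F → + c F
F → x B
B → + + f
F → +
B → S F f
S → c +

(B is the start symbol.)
{ [S → + . f] }

GOTO(I, '+') = CLOSURE({ [A → αX.β] : [A → α.Xβ] ∈ I, X = '+' })

Items with dot before '+', with the dot advanced:
  [S → . + f] → [S → + . f]
Closure adds nothing (no advanced item has the dot before a non-terminal).

GOTO = { [S → + . f] }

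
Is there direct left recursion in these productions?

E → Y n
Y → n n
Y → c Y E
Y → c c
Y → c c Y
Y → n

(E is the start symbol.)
Direct left recursion occurs when N → N α for some non-terminal N (the right-hand side begins with the left-hand side itself).

E → Y n: starts with Y
Y → n n: starts with n
Y → c Y E: starts with c
Y → c c: starts with c
Y → c c Y: starts with c
Y → n: starts with n

No direct left recursion found.

Answer: No direct left recursion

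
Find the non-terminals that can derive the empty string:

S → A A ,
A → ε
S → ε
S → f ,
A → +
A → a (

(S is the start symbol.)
{ 'A', 'S' }

A non-terminal is nullable if it can derive ε (the empty string): either it has an ε-production, or it has a production whose right-hand side consists entirely of nullable non-terminals.

ε-productions: A → ε, S → ε
So A, S are immediately nullable.
Every non-terminal is now nullable.
Nullable = { 'A', 'S' }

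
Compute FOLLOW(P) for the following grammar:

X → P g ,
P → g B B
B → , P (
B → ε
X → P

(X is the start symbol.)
{ $, '(', 'g' }

To compute FOLLOW(P), find every occurrence of P on a right-hand side N → α P β: add FIRST(β) \ {ε}, and if β is empty or nullable also add FOLLOW(N). Iterate to a fixed point.

In X → P g ,: P is followed by g ',', add FIRST(g ',') \ {ε} = { 'g' }
In B → , P (: P is followed by '(', add FIRST('(') \ {ε} = { '(' }
In X → P: P is at the end, add FOLLOW(X)

The FOLLOW sets referred to above (computed the same way, to a fixed point):
  FOLLOW(X) = { $ }

Taking the union: FOLLOW(P) = { $, '(', 'g' }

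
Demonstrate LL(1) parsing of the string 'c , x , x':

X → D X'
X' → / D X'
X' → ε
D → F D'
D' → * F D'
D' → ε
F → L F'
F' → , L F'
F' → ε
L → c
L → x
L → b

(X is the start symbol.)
LL(1) parsing maintains a stack (initially the start symbol over $) and the input. At each step: if the stack top is a terminal, match it against the current input token; if it is a non-terminal N, replace it with the RHS of M[N, lookahead] (the unique production whose predict set contains the lookahead).

Stack is shown with the top on the left.

Stack           Input        Action
-----------------------------------
X $             c , x , x $  output X → D X'
D X' $          c , x , x $  output D → F D'
F D' X' $       c , x , x $  output F → L F'
L F' D' X' $    c , x , x $  output L → c
c F' D' X' $    c , x , x $  match 'c'
F' D' X' $      , x , x $    output F' → , L F'
, L F' D' X' $  , x , x $    match ','
L F' D' X' $    x , x $      output L → x
x F' D' X' $    x , x $      match 'x'
F' D' X' $      , x $        output F' → , L F'
, L F' D' X' $  , x $        match ','
L F' D' X' $    x $          output L → x
x F' D' X' $    x $          match 'x'
F' D' X' $      $            output F' → ε
D' X' $         $            output D' → ε
X' $            $            output X' → ε
$               $            accept

The string is accepted.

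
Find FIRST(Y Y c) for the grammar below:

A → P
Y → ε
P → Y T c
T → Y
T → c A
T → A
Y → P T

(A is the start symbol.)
{ 'c' }

FIRST sets of the non-terminals involved (from the grammar, by fixed-point iteration):
  FIRST(Y) = { 'c', ε }

To compute FIRST(Y Y c), process the symbols left to right:
Symbol Y is a non-terminal. Add FIRST(Y) \ {ε} = { 'c' }
Y is nullable (ε ∈ FIRST(Y)), continue to the next symbol.
Symbol Y is a non-terminal. Add FIRST(Y) \ {ε} = { 'c' }
Y is nullable (ε ∈ FIRST(Y)), continue to the next symbol.
Symbol c is a terminal. Add 'c' and stop.
FIRST(Y Y c) = { 'c' }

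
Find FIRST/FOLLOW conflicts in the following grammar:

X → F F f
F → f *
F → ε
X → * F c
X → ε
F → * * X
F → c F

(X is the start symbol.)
A FIRST/FOLLOW conflict occurs when a non-terminal N has a nullable alternative N → β (β ⇒* ε) and another alternative N → α with FIRST(α) ∩ FOLLOW(N) ≠ ∅: on such a lookahead the parser cannot decide between expanding α and letting N vanish via β.

Nullable non-terminals: F, X.
FIRST sets used below: FIRST(F) = { '*', 'c', 'f', ε }

F: nullable alternative(s) F → ε; FOLLOW(F) = { '*', 'c', 'f' }
  F → f *: FIRST \ {ε} = { 'f' } — overlaps FOLLOW(F) on { 'f' }: CONFLICT
  F → ε: FIRST \ {ε} = { } — this is the only nullable alternative, skip
  F → * * X: FIRST \ {ε} = { '*' } — overlaps FOLLOW(F) on { '*' }: CONFLICT
  F → c F: FIRST \ {ε} = { 'c' } — overlaps FOLLOW(F) on { 'c' }: CONFLICT

X: nullable alternative(s) X → ε; FOLLOW(X) = { $, '*', 'c', 'f' }
  X → F F f: FIRST \ {ε} = { '*', 'c', 'f' } — overlaps FOLLOW(X) on { '*', 'c', 'f' }: CONFLICT
  X → * F c: FIRST \ {ε} = { '*' } — overlaps FOLLOW(X) on { '*' }: CONFLICT
  X → ε: FIRST \ {ε} = { } — this is the only nullable alternative, skip

So the grammar has 5 FIRST/FOLLOW conflicts (marked CONFLICT above).

Answer: Yes. X → F F f with FOLLOW(X) on { '*', 'c', 'f' }; X → '*' F c with FOLLOW(X) on { '*' }; F → f '*' with FOLLOW(F) on { 'f' }; F → '*' '*' X with FOLLOW(F) on { '*' }; F → c F with FOLLOW(F) on { 'c' }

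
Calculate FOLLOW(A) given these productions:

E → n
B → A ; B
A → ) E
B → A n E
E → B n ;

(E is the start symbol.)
To compute FOLLOW(A), find every occurrence of A on a right-hand side N → α A β: add FIRST(β) \ {ε}, and if β is empty or nullable also add FOLLOW(N). Iterate to a fixed point.

In B → A ; B: A is followed by ';' B, add FIRST(';' B) \ {ε} = { ';' }
In B → A n E: A is followed by n E, add FIRST(n E) \ {ε} = { 'n' }

Taking the union: FOLLOW(A) = { ';', 'n' }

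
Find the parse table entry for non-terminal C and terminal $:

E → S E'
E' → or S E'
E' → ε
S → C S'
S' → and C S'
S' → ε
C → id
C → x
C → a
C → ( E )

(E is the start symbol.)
To find M[C, $], we find productions for C where $ is in the predict set (PREDICT(N → α) = (FIRST(α) \ {ε}) ∪ (FOLLOW(N) if α ⇒* ε)).

C → id: PREDICT = { 'id' }
C → x: PREDICT = { 'x' }
C → a: PREDICT = { 'a' }
C → ( E ): PREDICT = { '(' }

M[C, $] is empty (no production applies)

Answer: Empty (error entry)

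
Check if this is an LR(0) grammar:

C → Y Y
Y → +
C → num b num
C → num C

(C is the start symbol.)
Yes, the grammar is LR(0)

Augment with C' → C and build the canonical LR(0) collection (I0 = CLOSURE({[C' → . C]}), then GOTO on every symbol after a dot until no new states appear). It has 9 states:
  I0: { [C → . Y Y], [C → . num C], [C → . num b num], [C' → . C], [Y → . +] }  — shift
  I1: { [Y → + .] }  — reduce
  I2: { [C' → C .] }  — accept
  I3: { [C → Y . Y], [Y → . +] }  — shift
  I4: { [C → . Y Y], [C → . num C], [C → . num b num], [C → num . C], [C → num . b num], [Y → . +] }  — shift
  I5: { [C → num C .] }  — reduce
  I6: { [C → num b . num] }  — shift
  I7: { [C → num b num .] }  — reduce
  I8: { [C → Y Y .] }  — reduce

Every state is either a pure shift/goto state or contains exactly one complete item and nothing to shift — no conflicts. The grammar is LR(0).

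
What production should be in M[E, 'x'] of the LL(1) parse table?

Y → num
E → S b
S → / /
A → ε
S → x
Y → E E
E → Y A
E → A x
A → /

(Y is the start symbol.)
E → S b, E → Y A, E → A x

To find M[E, 'x'], we find productions for E where 'x' is in the predict set (PREDICT(N → α) = (FIRST(α) \ {ε}) ∪ (FOLLOW(N) if α ⇒* ε)).

Relevant sets:
  FIRST(S) = { '/', 'x' }
  FIRST(Y) = { '/', 'num', 'x' }
  FIRST(A) = { '/', ε }

E → S b: PREDICT = { '/', 'x' }
  'x' is in predict set, so this production goes in M[E, 'x']
E → Y A: PREDICT = { '/', 'num', 'x' }
  'x' is in predict set, so this production goes in M[E, 'x']
E → A x: PREDICT = { '/', 'x' }
  'x' is in predict set, so this production goes in M[E, 'x']

M[E, 'x'] = E → S b, E → Y A, E → A x  (a multiply-defined cell — the grammar is not LL(1))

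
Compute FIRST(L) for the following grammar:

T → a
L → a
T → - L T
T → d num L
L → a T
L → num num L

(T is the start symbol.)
From L → a:
  - a is a terminal: add 'a' and stop
From L → a T:
  - a is a terminal: add 'a' and stop
From L → num num L:
  - num is a terminal: add 'num' and stop

Collecting: FIRST(L) = { 'a', 'num' }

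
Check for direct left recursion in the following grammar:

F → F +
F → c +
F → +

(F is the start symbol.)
Yes, F is left-recursive

Direct left recursion occurs when N → N α for some non-terminal N (the right-hand side begins with the left-hand side itself).

F → F +: LEFT RECURSIVE (starts with F)
F → c +: starts with c
F → +: starts with '+'

The grammar has direct left recursion on: F.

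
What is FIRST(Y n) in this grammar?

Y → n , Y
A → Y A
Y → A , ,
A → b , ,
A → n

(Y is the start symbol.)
FIRST sets of the non-terminals involved (from the grammar, by fixed-point iteration):
  FIRST(Y) = { 'b', 'n' }

To compute FIRST(Y n), process the symbols left to right:
Symbol Y is a non-terminal. Add FIRST(Y) \ {ε} = { 'b', 'n' }
Y is not nullable (ε ∉ FIRST(Y)), so stop here.
FIRST(Y n) = { 'b', 'n' }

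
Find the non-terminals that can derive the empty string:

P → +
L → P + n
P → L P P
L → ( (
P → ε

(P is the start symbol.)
A non-terminal is nullable if it can derive ε (the empty string): either it has an ε-production, or it has a production whose right-hand side consists entirely of nullable non-terminals.

ε-productions: P → ε
So P is immediately nullable.
No further non-terminal can be added: every production for the remaining non-terminals contains a terminal or a non-nullable non-terminal.
Nullable = { 'P' }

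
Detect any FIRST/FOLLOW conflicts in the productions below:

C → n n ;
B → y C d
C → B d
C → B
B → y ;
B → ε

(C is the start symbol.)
Nullable non-terminals: B, C.
FIRST sets used below: FIRST(B) = { 'y', ε }

B: nullable alternative(s) B → ε; FOLLOW(B) = { $, 'd' }
  B → y C d: FIRST \ {ε} = { 'y' } — disjoint from FOLLOW(B)
  B → y ;: FIRST \ {ε} = { 'y' } — disjoint from FOLLOW(B)
  B → ε: FIRST \ {ε} = { } — this is the only nullable alternative, skip

C: nullable alternative(s) C → B; FOLLOW(C) = { $, 'd' }
  C → n n ;: FIRST \ {ε} = { 'n' } — disjoint from FOLLOW(C)
  C → B d: FIRST \ {ε} = { 'd', 'y' } — overlaps FOLLOW(C) on { 'd' }: CONFLICT
  C → B: FIRST \ {ε} = { 'y' } — this is the only nullable alternative, skip

So the grammar has 1 FIRST/FOLLOW conflict (marked CONFLICT above).

Answer: Yes. C → B d with FOLLOW(C) on { 'd' }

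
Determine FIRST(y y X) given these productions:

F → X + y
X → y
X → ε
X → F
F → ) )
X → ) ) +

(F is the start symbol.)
To compute FIRST(y y X), process the symbols left to right:
Symbol y is a terminal. Add 'y' and stop.
FIRST(y y X) = { 'y' }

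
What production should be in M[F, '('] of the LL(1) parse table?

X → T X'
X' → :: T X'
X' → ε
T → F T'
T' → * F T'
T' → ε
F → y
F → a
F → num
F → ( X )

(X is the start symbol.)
F → ( X )

To find M[F, '('], we find productions for F where '(' is in the predict set (PREDICT(N → α) = (FIRST(α) \ {ε}) ∪ (FOLLOW(N) if α ⇒* ε)).

F → y: PREDICT = { 'y' }
F → a: PREDICT = { 'a' }
F → num: PREDICT = { 'num' }
F → ( X ): PREDICT = { '(' }
  '(' is in predict set, so this production goes in M[F, '(']

M[F, '('] = F → ( X )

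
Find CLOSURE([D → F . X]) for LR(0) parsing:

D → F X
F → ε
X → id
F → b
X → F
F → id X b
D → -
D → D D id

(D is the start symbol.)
{ [D → F . X], [F → . b], [F → . id X b], [F → .], [X → . F], [X → . id] }

Start with: [D → F . X]
  [D → F . X] has the dot before X: add [X → . id], [X → . F]
  [X → . F] has the dot before F: add [F → .], [F → . b], [F → . id X b]
No further items can be added.

CLOSURE = { [D → F . X], [F → . b], [F → . id X b], [F → .], [X → . F], [X → . id] }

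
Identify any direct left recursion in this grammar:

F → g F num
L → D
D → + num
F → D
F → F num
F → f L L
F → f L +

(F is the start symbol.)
Direct left recursion occurs when N → N α for some non-terminal N (the right-hand side begins with the left-hand side itself).

F → g F num: starts with g
L → D: starts with D
D → + num: starts with '+'
F → D: starts with D
F → F num: LEFT RECURSIVE (starts with F)
F → f L L: starts with f
F → f L +: starts with f

The grammar has direct left recursion on: F.

Answer: Yes, F is left-recursive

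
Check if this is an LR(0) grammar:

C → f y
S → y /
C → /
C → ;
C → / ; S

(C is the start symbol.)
Augment with C' → C and build the canonical LR(0) collection (I0 = CLOSURE({[C' → . C]}), then GOTO on every symbol after a dot until no new states appear). It has 10 states:
  I0: { [C → . / ; S], [C → . /], [C → . ;], [C → . f y], [C' → . C] }  — shift
  I1: { [C → / . ; S], [C → / .] }  — shift, reduce
  I2: { [C → ; .] }  — reduce
  I3: { [C' → C .] }  — accept
  I4: { [C → f . y] }  — shift
  I5: { [C → f y .] }  — reduce
  I6: { [C → / ; . S], [S → . y /] }  — shift
  I7: { [C → / ; S .] }  — reduce
  I8: { [S → y . /] }  — shift
  I9: { [S → y / .] }  — reduce

Conflict in state I1:
  Shift-reduce conflict between [C → / .] and [C → / . ; S]
So the grammar is NOT LR(0).

Answer: No. Shift-reduce conflict between [C → / .] and [C → / . ; S]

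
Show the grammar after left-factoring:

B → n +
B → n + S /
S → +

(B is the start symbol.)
B → n + B'
B' → ε
B' → S /
S → +

Left-factoring transforms A → αβ₁ | αβ₂ into A → αA' and A' → β₁ | β₂
(α is the longest common prefix among the alternatives). Repeat until
no nonterminal has two alternatives with a common prefix.

Round 1: B has alternatives sharing prefix 'n +'. Introduce B': B → n + B'
  Add: B' → ε
  Add: B' → S /

No remaining common prefixes — done.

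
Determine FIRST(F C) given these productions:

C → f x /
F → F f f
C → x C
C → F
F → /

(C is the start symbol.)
{ '/' }

FIRST sets of the non-terminals involved (from the grammar, by fixed-point iteration):
  FIRST(F) = { '/' }

To compute FIRST(F C), process the symbols left to right:
Symbol F is a non-terminal. Add FIRST(F) \ {ε} = { '/' }
F is not nullable (ε ∉ FIRST(F)), so stop here.
FIRST(F C) = { '/' }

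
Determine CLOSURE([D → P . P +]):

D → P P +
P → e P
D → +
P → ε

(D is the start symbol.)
{ [D → P . P +], [P → . e P], [P → .] }

To compute CLOSURE, for each item [A → α.Bβ] where B is a non-terminal, add [B → .γ] for all productions B → γ; repeat for the newly added items until nothing changes.

Start with: [D → P . P +]
  [D → P . P +] has the dot before P: add [P → . e P], [P → .]
No further items can be added.

CLOSURE = { [D → P . P +], [P → . e P], [P → .] }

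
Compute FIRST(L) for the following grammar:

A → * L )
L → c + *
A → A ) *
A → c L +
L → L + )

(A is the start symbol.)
{ 'c' }

To compute FIRST(L), examine every production with L on the left-hand side, reading each right-hand side left to right until a non-nullable symbol is reached.

From L → c + *:
  - c is a terminal: add 'c' and stop
From L → L + ):
  - L is the symbol being defined: contributes nothing new
    L is not nullable, so stop

Collecting: FIRST(L) = { 'c' }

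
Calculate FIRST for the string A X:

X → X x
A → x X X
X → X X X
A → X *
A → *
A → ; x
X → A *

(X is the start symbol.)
{ '*', ';', 'x' }

FIRST sets of the non-terminals involved (from the grammar, by fixed-point iteration):
  FIRST(A) = { '*', ';', 'x' }

To compute FIRST(A X), process the symbols left to right:
Symbol A is a non-terminal. Add FIRST(A) \ {ε} = { '*', ';', 'x' }
A is not nullable (ε ∉ FIRST(A)), so stop here.
FIRST(A X) = { '*', ';', 'x' }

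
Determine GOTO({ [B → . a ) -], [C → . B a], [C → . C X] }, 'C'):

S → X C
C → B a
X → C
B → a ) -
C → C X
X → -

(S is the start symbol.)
GOTO(I, 'C') = CLOSURE({ [A → αX.β] : [A → α.Xβ] ∈ I, X = 'C' })

Items with dot before 'C', with the dot advanced:
  [C → . C X] → [C → C . X]
Closure of the advanced items:
  [C → C . X] has the dot before X: add [X → . C], [X → . -]
  [X → . C] has the dot before C: add [C → . B a], [C → . C X]
  [C → . B a] has the dot before B: add [B → . a ) -]

GOTO = { [B → . a ) -], [C → . B a], [C → . C X], [C → C . X], [X → . -], [X → . C] }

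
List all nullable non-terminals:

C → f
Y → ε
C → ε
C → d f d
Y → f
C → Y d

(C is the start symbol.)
ε-productions: Y → ε, C → ε
So Y, C are immediately nullable.
Every non-terminal is now nullable.
Nullable = { 'C', 'Y' }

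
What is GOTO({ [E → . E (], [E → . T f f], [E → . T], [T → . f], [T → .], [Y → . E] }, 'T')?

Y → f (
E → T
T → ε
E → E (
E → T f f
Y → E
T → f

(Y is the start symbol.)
GOTO(I, 'T') = CLOSURE({ [A → αX.β] : [A → α.Xβ] ∈ I, X = 'T' })

Items with dot before 'T', with the dot advanced:
  [E → . T] → [E → T .]
  [E → . T f f] → [E → T . f f]
Closure adds nothing (no advanced item has the dot before a non-terminal).

GOTO = { [E → T . f f], [E → T .] }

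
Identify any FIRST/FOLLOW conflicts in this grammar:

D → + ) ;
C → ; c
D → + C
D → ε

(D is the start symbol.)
A FIRST/FOLLOW conflict occurs when a non-terminal N has a nullable alternative N → β (β ⇒* ε) and another alternative N → α with FIRST(α) ∩ FOLLOW(N) ≠ ∅: on such a lookahead the parser cannot decide between expanding α and letting N vanish via β.

Nullable non-terminals: D.

D: nullable alternative(s) D → ε; FOLLOW(D) = { $ }
  D → + ) ;: FIRST \ {ε} = { '+' } — disjoint from FOLLOW(D)
  D → + C: FIRST \ {ε} = { '+' } — disjoint from FOLLOW(D)
  D → ε: FIRST \ {ε} = { } — this is the only nullable alternative, skip

C has no nullable alternative, so no FIRST/FOLLOW check is needed there.

No FIRST/FOLLOW conflicts found.

Answer: No FIRST/FOLLOW conflicts.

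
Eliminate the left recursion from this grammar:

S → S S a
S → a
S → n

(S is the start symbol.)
S is directly left-recursive. The standard transformation for
  A → A α₁ | ... | A α_m | β₁ | ... | β_n
is
  A  → β₁ A' | ... | β_n A'
  A' → α₁ A' | ... | α_m A' | ε

S → a becomes S → a S'
S → n becomes S → n S'
S → S S a becomes S' → S a S'
Add S' → ε

Resulting grammar:
S → a S'
S → n S'
S' → S a S'
S' → ε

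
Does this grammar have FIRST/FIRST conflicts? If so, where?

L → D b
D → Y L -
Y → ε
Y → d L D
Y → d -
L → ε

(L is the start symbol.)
FIRST sets of the non-terminals at (or reachable through a nullable prefix from) the front of some alternative:
  FIRST(D) = { '-', 'd' }

Productions for L:
  L → D b: FIRST = { '-', 'd' }
  L → ε: FIRST = { ε }
Productions for Y:
  Y → ε: FIRST = { ε }
  Y → d L D: FIRST = { 'd' }
  Y → d -: FIRST = { 'd' }
D has only one production, so no FIRST/FIRST conflict is possible there.

Conflict for Y: Y → d L D and Y → d -
  Overlap: { 'd' }

Answer: Yes. Y → d L D / Y → d '-' on { 'd' }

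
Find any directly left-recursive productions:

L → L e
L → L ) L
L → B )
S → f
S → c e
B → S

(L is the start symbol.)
Yes, L is left-recursive

L → L e: LEFT RECURSIVE (starts with L)
L → L ) L: LEFT RECURSIVE (starts with L)
L → B ): starts with B
S → f: starts with f
S → c e: starts with c
B → S: starts with S

The grammar has direct left recursion on: L.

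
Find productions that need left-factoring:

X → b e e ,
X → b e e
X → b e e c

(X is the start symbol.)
Left-factoring is needed when two productions for the same non-terminal
share a common prefix on the right-hand side.

Productions for X:
  X → b e e ,
  X → b e e
  X → b e e c

Found common prefix 'b e e' in productions for X

Answer: Yes, X has productions with common prefix 'b e e'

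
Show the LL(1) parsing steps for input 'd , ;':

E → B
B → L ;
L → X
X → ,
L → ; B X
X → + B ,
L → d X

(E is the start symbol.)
Stack is shown with the top on the left.

Stack    Input    Action
------------------------
E $      d , ; $  output E → B
B $      d , ; $  output B → L ;
L ; $    d , ; $  output L → d X
d X ; $  d , ; $  match 'd'
X ; $    , ; $    output X → ,
, ; $    , ; $    match ','
; $      ; $      match ';'
$        $        accept

The string is accepted.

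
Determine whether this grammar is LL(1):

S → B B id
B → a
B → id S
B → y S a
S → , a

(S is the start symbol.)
Yes, the grammar is LL(1).

A grammar is LL(1) if for each non-terminal N with multiple productions, the predict sets of those productions are pairwise disjoint, where PREDICT(N → α) = (FIRST(α) \ {ε}) ∪ (FOLLOW(N) if α ⇒* ε).

Relevant sets:
  FIRST(B) = { 'a', 'id', 'y' }

For S:
  PREDICT(S → B B id) = { 'a', 'id', 'y' }
  PREDICT(S → ',' a) = { ',' }
For B:
  PREDICT(B → a) = { 'a' }
  PREDICT(B → id S) = { 'id' }
  PREDICT(B → y S a) = { 'y' }

All predict sets are disjoint. The grammar IS LL(1).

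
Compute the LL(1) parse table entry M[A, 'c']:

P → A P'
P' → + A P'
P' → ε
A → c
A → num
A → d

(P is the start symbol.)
To find M[A, 'c'], we find productions for A where 'c' is in the predict set (PREDICT(N → α) = (FIRST(α) \ {ε}) ∪ (FOLLOW(N) if α ⇒* ε)).

A → c: PREDICT = { 'c' }
  'c' is in predict set, so this production goes in M[A, 'c']
A → num: PREDICT = { 'num' }
A → d: PREDICT = { 'd' }

M[A, 'c'] = A → c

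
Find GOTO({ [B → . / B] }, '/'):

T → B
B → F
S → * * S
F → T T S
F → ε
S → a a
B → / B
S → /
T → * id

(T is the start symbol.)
{ [B → . / B], [B → . F], [B → / . B], [F → . T T S], [F → .], [T → . * id], [T → . B] }

GOTO(I, '/') = CLOSURE({ [A → αX.β] : [A → α.Xβ] ∈ I, X = '/' })

Items with dot before '/', with the dot advanced:
  [B → . / B] → [B → / . B]
Closure of the advanced items:
  [B → / . B] has the dot before B: add [B → . F], [B → . / B]
  [B → . F] has the dot before F: add [F → . T T S], [F → .]
  [F → . T T S] has the dot before T: add [T → . B], [T → . * id]

GOTO = { [B → . / B], [B → . F], [B → / . B], [F → . T T S], [F → .], [T → . * id], [T → . B] }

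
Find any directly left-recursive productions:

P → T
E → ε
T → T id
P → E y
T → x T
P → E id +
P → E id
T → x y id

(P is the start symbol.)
Yes, T is left-recursive

Direct left recursion occurs when N → N α for some non-terminal N (the right-hand side begins with the left-hand side itself).

P → T: starts with T
E → ε: starts with ε
T → T id: LEFT RECURSIVE (starts with T)
P → E y: starts with E
T → x T: starts with x
P → E id +: starts with E
P → E id: starts with E
T → x y id: starts with x

The grammar has direct left recursion on: T.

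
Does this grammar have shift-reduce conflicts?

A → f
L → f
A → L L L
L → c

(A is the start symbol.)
No shift-reduce conflicts

A shift-reduce conflict occurs when an LR(0) state has both:
  - a complete (reduce) item [A → α .] (dot at the end), and
  - a shift item [B → β . c γ] (dot before a terminal).

Augment with A' → A and build the canonical LR(0) collection (I0 = CLOSURE({[A' → . A]}), then GOTO on every symbol after a dot until no new states appear). It has 8 states:
  I0: { [A → . L L L], [A → . f], [A' → . A], [L → . c], [L → . f] }  — shift
  I1: { [A' → A .] }  — accept
  I2: { [A → L . L L], [L → . c], [L → . f] }  — shift
  I3: { [L → c .] }  — reduce
  I4: { [A → f .], [L → f .] }  — 2 reduces
  I5: { [A → L L . L], [L → . c], [L → . f] }  — shift
  I6: { [L → f .] }  — reduce
  I7: { [A → L L L .] }  — reduce

No state contains both a complete item and a shift item.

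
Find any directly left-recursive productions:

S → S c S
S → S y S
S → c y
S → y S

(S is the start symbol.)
Yes, S is left-recursive

Direct left recursion occurs when N → N α for some non-terminal N (the right-hand side begins with the left-hand side itself).

S → S c S: LEFT RECURSIVE (starts with S)
S → S y S: LEFT RECURSIVE (starts with S)
S → c y: starts with c
S → y S: starts with y

The grammar has direct left recursion on: S.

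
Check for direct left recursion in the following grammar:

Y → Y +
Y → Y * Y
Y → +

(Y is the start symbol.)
Yes, Y is left-recursive

Direct left recursion occurs when N → N α for some non-terminal N (the right-hand side begins with the left-hand side itself).

Y → Y +: LEFT RECURSIVE (starts with Y)
Y → Y * Y: LEFT RECURSIVE (starts with Y)
Y → +: starts with '+'

The grammar has direct left recursion on: Y.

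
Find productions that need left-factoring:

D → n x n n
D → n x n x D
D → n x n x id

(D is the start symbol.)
Left-factoring is needed when two productions for the same non-terminal
share a common prefix on the right-hand side.

Productions for D:
  D → n x n n
  D → n x n x D
  D → n x n x id

Found common prefix 'n x n' in productions for D

Answer: Yes, D has productions with common prefix 'n x n'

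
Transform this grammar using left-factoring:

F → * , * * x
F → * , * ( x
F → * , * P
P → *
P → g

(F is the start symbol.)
Left-factoring transforms A → αβ₁ | αβ₂ into A → αA' and A' → β₁ | β₂
(α is the longest common prefix among the alternatives). Repeat until
no nonterminal has two alternatives with a common prefix.

Round 1: F has alternatives sharing prefix '* , *'. Introduce F': F → * , * F'
  Add: F' → * x
  Add: F' → ( x
  Add: F' → P

No remaining common prefixes — done.

Resulting grammar:
F → * , * F'
F' → * x
F' → ( x
F' → P
P → *
P → g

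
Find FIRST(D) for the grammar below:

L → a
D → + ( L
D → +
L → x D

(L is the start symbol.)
To compute FIRST(D), examine every production with D on the left-hand side, reading each right-hand side left to right until a non-nullable symbol is reached.

From D → + ( L:
  - '+' is a terminal: add '+' and stop
From D → +:
  - '+' is a terminal: add '+' and stop

Collecting: FIRST(D) = { '+' }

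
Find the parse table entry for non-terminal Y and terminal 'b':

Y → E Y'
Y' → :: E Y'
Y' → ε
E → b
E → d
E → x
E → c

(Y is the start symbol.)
To find M[Y, 'b'], we find productions for Y where 'b' is in the predict set (PREDICT(N → α) = (FIRST(α) \ {ε}) ∪ (FOLLOW(N) if α ⇒* ε)).

Relevant sets:
  FIRST(E) = { 'b', 'c', 'd', 'x' }

Y → E Y': PREDICT = { 'b', 'c', 'd', 'x' }
  'b' is in predict set, so this production goes in M[Y, 'b']

M[Y, 'b'] = Y → E Y'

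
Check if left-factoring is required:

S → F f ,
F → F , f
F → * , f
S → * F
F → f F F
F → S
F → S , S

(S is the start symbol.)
Yes, F has productions with common prefix 'S'

Left-factoring is needed when two productions for the same non-terminal
share a common prefix on the right-hand side.

Productions for S:
  S → F f ,
  S → * F
Productions for F:
  F → F , f
  F → * , f
  F → f F F
  F → S
  F → S , S

Found common prefix 'S' in productions for F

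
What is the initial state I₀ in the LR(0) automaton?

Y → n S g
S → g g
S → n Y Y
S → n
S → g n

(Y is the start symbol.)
{ [Y → . n S g], [Y' → . Y] }

First, augment the grammar with Y' → Y
I₀ = CLOSURE({ [Y' → . Y] }):
  [Y' → . Y] has the dot before Y: add [Y → . n S g]
No further items can be added.

I₀ = { [Y → . n S g], [Y' → . Y] }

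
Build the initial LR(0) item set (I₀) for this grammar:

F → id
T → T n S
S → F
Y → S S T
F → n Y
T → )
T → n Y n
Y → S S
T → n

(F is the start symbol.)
First, augment the grammar with F' → F
I₀ = CLOSURE({ [F' → . F] }):
  [F' → . F] has the dot before F: add [F → . id], [F → . n Y]
No further items can be added.

I₀ = { [F → . id], [F → . n Y], [F' → . F] }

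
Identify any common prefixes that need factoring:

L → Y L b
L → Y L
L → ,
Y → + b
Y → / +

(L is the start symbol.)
Left-factoring is needed when two productions for the same non-terminal
share a common prefix on the right-hand side.

Productions for L:
  L → Y L b
  L → Y L
  L → ,
Productions for Y:
  Y → + b
  Y → / +

Found common prefix 'Y L' in productions for L

Answer: Yes, L has productions with common prefix 'Y L'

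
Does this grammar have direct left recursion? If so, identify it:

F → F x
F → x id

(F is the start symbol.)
Direct left recursion occurs when N → N α for some non-terminal N (the right-hand side begins with the left-hand side itself).

F → F x: LEFT RECURSIVE (starts with F)
F → x id: starts with x

The grammar has direct left recursion on: F.

Answer: Yes, F is left-recursive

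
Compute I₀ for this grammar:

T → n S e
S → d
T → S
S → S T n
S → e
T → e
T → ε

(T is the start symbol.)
{ [S → . S T n], [S → . d], [S → . e], [T → . S], [T → . e], [T → . n S e], [T → .], [T' → . T] }

First, augment the grammar with T' → T
I₀ = CLOSURE({ [T' → . T] }):
  [T' → . T] has the dot before T: add [T → . n S e], [T → . S], [T → . e], [T → .]
  [T → . S] has the dot before S: add [S → . d], [S → . S T n], [S → . e]
No further items can be added.

I₀ = { [S → . S T n], [S → . d], [S → . e], [T → . S], [T → . e], [T → . n S e], [T → .], [T' → . T] }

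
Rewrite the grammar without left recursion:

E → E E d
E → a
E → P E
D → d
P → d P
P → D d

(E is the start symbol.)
E → a E'
E → P E E'
E' → E d E'
E' → ε
D → d
P → d P
P → D d

E is directly left-recursive. The standard transformation for
  A → A α₁ | ... | A α_m | β₁ | ... | β_n
is
  A  → β₁ A' | ... | β_n A'
  A' → α₁ A' | ... | α_m A' | ε

E → a becomes E → a E'
E → P E becomes E → P E E'
E → E E d becomes E' → E d E'
Add E' → ε

Productions for other non-terminals are unchanged:
  D → d
  P → d P
  P → D d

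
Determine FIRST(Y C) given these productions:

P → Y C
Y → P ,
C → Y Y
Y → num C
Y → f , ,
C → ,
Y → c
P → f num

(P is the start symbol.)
{ 'c', 'f', 'num' }

FIRST sets of the non-terminals involved (from the grammar, by fixed-point iteration):
  FIRST(Y) = { 'c', 'f', 'num' }

To compute FIRST(Y C), process the symbols left to right:
Symbol Y is a non-terminal. Add FIRST(Y) \ {ε} = { 'c', 'f', 'num' }
Y is not nullable (ε ∉ FIRST(Y)), so stop here.
FIRST(Y C) = { 'c', 'f', 'num' }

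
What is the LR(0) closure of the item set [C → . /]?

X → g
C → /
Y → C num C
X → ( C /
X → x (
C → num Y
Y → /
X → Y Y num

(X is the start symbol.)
{ [C → . /] }

Start with: [C → . /]
The dot precedes the terminal '/', so nothing is added.

CLOSURE = { [C → . /] }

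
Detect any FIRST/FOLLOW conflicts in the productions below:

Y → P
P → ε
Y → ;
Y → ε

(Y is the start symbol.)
Nullable non-terminals: P, Y.
FIRST sets used below: FIRST(P) = { ε }
P has a nullable alternative but only one production, so nothing to check.

Y: nullable alternative(s) Y → P, Y → ε; FOLLOW(Y) = { $ }
  Y → P: FIRST \ {ε} = { } — disjoint from FOLLOW(Y)
  Y → ;: FIRST \ {ε} = { ';' } — disjoint from FOLLOW(Y)
  Y → ε: FIRST \ {ε} = { } — disjoint from FOLLOW(Y)

No FIRST/FOLLOW conflicts found.

Answer: No FIRST/FOLLOW conflicts.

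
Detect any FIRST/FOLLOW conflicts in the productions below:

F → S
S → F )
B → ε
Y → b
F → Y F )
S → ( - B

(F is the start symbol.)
No FIRST/FOLLOW conflicts.

Nullable non-terminals: B.
B has a nullable alternative but only one production, so nothing to check.

F, S, Y have no nullable alternative, so no FIRST/FOLLOW check is needed there.

No FIRST/FOLLOW conflicts found.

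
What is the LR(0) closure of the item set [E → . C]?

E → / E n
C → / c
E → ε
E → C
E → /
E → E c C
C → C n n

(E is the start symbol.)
{ [C → . / c], [C → . C n n], [E → . C] }

To compute CLOSURE, for each item [A → α.Bβ] where B is a non-terminal, add [B → .γ] for all productions B → γ; repeat for the newly added items until nothing changes.

Start with: [E → . C]
  [E → . C] has the dot before C: add [C → . / c], [C → . C n n]
No further items can be added.

CLOSURE = { [C → . / c], [C → . C n n], [E → . C] }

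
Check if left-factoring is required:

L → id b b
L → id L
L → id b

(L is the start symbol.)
Left-factoring is needed when two productions for the same non-terminal
share a common prefix on the right-hand side.

Productions for L:
  L → id b b
  L → id L
  L → id b

Found common prefix 'id' in productions for L

Answer: Yes, L has productions with common prefix 'id'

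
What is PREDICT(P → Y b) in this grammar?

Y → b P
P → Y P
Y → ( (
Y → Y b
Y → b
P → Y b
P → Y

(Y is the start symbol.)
PREDICT(P → Y b) = (FIRST(RHS) \ {ε}) ∪ (FOLLOW(P) if ε ∈ FIRST(RHS), i.e. RHS ⇒* ε)
FIRST(Y) = { '(', 'b' }
FIRST(Y b) = { '(', 'b' }
ε ∉ FIRST(Y b), so FOLLOW(P) is not added.
PREDICT(P → Y b) = { '(', 'b' }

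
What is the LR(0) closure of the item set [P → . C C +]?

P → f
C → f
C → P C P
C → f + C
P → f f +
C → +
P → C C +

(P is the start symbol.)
To compute CLOSURE, for each item [A → α.Bβ] where B is a non-terminal, add [B → .γ] for all productions B → γ; repeat for the newly added items until nothing changes.

Start with: [P → . C C +]
  [P → . C C +] has the dot before C: add [C → . f], [C → . P C P], [C → . f + C], [C → . +]
  [C → . P C P] has the dot before P: add [P → . f], [P → . f f +]
No further items can be added.

CLOSURE = { [C → . +], [C → . P C P], [C → . f + C], [C → . f], [P → . C C +], [P → . f f +], [P → . f] }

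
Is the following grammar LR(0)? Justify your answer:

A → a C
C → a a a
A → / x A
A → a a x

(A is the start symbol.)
Augment with A' → A and build the canonical LR(0) collection (I0 = CLOSURE({[A' → . A]}), then GOTO on every symbol after a dot until no new states appear). It has 11 states:
  I0: { [A → . / x A], [A → . a C], [A → . a a x], [A' → . A] }  — shift
  I1: { [A → / . x A] }  — shift
  I2: { [A' → A .] }  — accept
  I3: { [A → a . C], [A → a . a x], [C → . a a a] }  — shift
  I4: { [A → a C .] }  — reduce
  I5: { [A → a a . x], [C → a . a a] }  — shift
  I6: { [C → a a . a] }  — shift
  I7: { [A → a a x .] }  — reduce
  I8: { [C → a a a .] }  — reduce
  I9: { [A → . / x A], [A → . a C], [A → . a a x], [A → / x . A] }  — shift
  I10: { [A → / x A .] }  — reduce

Every state is either a pure shift/goto state or contains exactly one complete item and nothing to shift — no conflicts. The grammar is LR(0).

Answer: Yes, the grammar is LR(0)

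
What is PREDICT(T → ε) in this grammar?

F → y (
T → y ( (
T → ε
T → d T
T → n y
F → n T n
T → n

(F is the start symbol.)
{ 'n' }

PREDICT(T → ε) = (FIRST(RHS) \ {ε}) ∪ (FOLLOW(T) if ε ∈ FIRST(RHS), i.e. RHS ⇒* ε)
The right-hand side is ε (FIRST(ε) = { ε }), so the predict set is FOLLOW(T) = { 'n' }
PREDICT(T → ε) = { 'n' }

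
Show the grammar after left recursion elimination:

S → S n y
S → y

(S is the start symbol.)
S → y S'
S' → n y S'
S' → ε

S is directly left-recursive. The standard transformation for
  A → A α₁ | ... | A α_m | β₁ | ... | β_n
is
  A  → β₁ A' | ... | β_n A'
  A' → α₁ A' | ... | α_m A' | ε

S → y becomes S → y S'
S → S n y becomes S' → n y S'
Add S' → ε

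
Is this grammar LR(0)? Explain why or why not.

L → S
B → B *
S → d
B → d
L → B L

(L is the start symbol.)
No. Reduce-reduce conflict: [B → d .] and [S → d .]

Augment with L' → L and build the canonical LR(0) collection (I0 = CLOSURE({[L' → . L]}), then GOTO on every symbol after a dot until no new states appear). It has 7 states:
  I0: { [B → . B *], [B → . d], [L → . B L], [L → . S], [L' → . L], [S → . d] }  — shift
  I1: { [B → . B *], [B → . d], [B → B . *], [L → . B L], [L → . S], [L → B . L], [S → . d] }  — shift
  I2: { [L' → L .] }  — accept
  I3: { [L → S .] }  — reduce
  I4: { [B → d .], [S → d .] }  — 2 reduces
  I5: { [B → B * .] }  — reduce
  I6: { [L → B L .] }  — reduce

Conflict in state I4:
  Reduce-reduce conflict: [B → d .] and [S → d .]
So the grammar is NOT LR(0).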